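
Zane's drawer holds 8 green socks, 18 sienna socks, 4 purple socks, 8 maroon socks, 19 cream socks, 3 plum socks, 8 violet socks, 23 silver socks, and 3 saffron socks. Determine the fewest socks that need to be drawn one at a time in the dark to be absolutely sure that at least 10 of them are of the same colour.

By pigeonhole, the 9 colours are the holes; the socks drawn are the pigeons.
To avoid 10 of any one colour, the worst case takes at most 9 of each colour, or every sock of a colour that has fewer than 9.
That gives 8 + 9 + 4 + 8 + 9 + 3 + 8 + 9 + 3 = 61 socks with no colour reaching 10.
The next sock forces some colour to 10, so 61 + 1 = 62.

62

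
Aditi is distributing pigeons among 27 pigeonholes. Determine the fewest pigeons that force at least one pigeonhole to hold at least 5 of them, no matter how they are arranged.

109

With 108 pigeons one could put exactly 4 in each of the 27 pigeonholes, and no pigeonhole would reach 5.
One more pigeon must land in a pigeonhole that already has 4, giving it 5.
So 27 × 4 + 1 = 109 pigeons are required.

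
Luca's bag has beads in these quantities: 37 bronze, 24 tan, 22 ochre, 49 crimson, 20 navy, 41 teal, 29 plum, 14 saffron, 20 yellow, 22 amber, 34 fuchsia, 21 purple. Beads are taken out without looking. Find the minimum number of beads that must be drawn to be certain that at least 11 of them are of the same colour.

By the pigeonhole principle, the 12 colours are the holes; the beads drawn are the pigeons.
To avoid 11 of any one colour, the worst case takes at most 10 of each colour.
That gives 10 + 10 + 10 + 10 + 10 + 10 + 10 + 10 + 10 + 10 + 10 + 10 = 120 beads with no colour reaching 11.
The next bead forces some colour to 11, so 120 + 1 = 121.

121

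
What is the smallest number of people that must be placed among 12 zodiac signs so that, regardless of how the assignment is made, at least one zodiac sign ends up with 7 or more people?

With 72 people one could put exactly 6 in each of the 12 zodiac signs, and no zodiac sign would reach 7.
One more person must land in a zodiac sign that already has 6, giving it 7.
So 12 × 6 + 1 = 73 people are required.

73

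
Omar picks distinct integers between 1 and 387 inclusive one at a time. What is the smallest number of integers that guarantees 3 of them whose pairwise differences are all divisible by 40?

Integers whose pairwise differences are multiples of 40 are exactly those sharing a remainder mod 40. The 40 residue classes mod 40 are the pigeonholes.
With 80 integers one could put 2 in each residue class and have no class reach 3.
The 81st integer pushes some class to 3, so 40·2 + 1 = 81.

81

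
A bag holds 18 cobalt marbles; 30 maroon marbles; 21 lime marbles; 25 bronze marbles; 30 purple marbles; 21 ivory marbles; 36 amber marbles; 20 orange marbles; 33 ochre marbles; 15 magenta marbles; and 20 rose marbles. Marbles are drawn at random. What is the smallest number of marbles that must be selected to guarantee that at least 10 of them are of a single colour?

An adversary could hand out at most 9 marbles per colour: 9 + 9 + 9 + 9 + 9 + 9 + 9 + 9 + 9 + 9 + 9 = 99 marbles and still no colour has 10.
By the pigeonhole principle, one more marble lands in a colour already at 9, so 100 draws are enough and 99 are not.

100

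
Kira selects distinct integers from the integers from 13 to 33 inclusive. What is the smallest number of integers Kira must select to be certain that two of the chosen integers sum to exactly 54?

A set avoiding the sum 54 can contain at most one of each pair {x, 54−x}, plus the 9 elements whose complement lies outside the range or equal to its own complement.
The integers 13, …, 27 (15 of them) are such a set: any two sum to at least 13+14 = 27 and at most 26+27 = 53 < 54.
Any 16th integer completes one of the 6 pairs, so 16 choices force a sum of 54.

16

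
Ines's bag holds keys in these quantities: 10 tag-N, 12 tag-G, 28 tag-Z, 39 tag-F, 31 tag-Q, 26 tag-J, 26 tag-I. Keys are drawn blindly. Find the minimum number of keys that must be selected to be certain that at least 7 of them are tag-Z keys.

151

In the worst case for collecting tag-Z keys, every non-tag-Z key comes out first.
There are 10 + 12 + 39 + 31 + 26 + 26 = 144 non-tag-Z keys altogether.
After those, each further key must be tag-Z, so 144 + 7 = 151 draws guarantee 7 tag-Z keys.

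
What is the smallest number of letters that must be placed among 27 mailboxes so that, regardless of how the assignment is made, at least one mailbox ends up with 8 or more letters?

190

With 189 letters one could put exactly 7 in each of the 27 mailboxes, and no mailbox would reach 8.
Pigeonhole: one more letter must land in a mailbox that already has 7, giving it 8.
So 27 × 7 + 1 = 190 letters are required.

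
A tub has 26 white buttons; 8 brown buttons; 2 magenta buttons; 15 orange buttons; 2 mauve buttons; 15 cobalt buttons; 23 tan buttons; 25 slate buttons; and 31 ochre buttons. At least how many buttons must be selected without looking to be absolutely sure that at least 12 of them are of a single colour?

79

The 9 colours are the holes; the buttons drawn are the pigeons.
To avoid 12 of any one colour, the worst case takes at most 11 of each colour, or every button of a colour that has fewer than 11.
That gives 11 + 8 + 2 + 11 + 2 + 11 + 11 + 11 + 11 = 78 buttons with no colour reaching 12.
The next button forces some colour to 12, so 78 + 1 = 79.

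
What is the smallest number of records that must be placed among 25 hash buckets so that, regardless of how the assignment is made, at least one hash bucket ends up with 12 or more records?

276

With 275 records one could put exactly 11 in each of the 25 hash buckets, and no hash bucket would reach 12.
One more record must land in a hash bucket that already has 11, giving it 12.
So 25 × 11 + 1 = 276 records are required.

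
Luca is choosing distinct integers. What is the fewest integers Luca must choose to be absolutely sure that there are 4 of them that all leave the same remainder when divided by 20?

61

The 20 residue classes mod 20 are the pigeonholes.
With 60 integers one could put 3 in each residue class and have no class reach 4.
The 61st integer pushes some class to 4, so 20·3 + 1 = 61.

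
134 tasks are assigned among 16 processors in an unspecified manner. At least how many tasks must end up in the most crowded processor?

Pigeonhole: the 16 processors are the holes and the 134 tasks are the pigeons.
If every processor held at most 8 tasks, the total would be at most 16 × 8 = 128, which is less than 134.
So some processor holds at least ⌈134/16⌉ = 9 tasks.

9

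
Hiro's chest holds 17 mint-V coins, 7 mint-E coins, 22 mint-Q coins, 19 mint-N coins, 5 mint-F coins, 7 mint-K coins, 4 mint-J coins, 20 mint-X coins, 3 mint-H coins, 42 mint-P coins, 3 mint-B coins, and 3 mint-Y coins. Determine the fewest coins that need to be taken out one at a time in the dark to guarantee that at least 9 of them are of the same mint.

An adversary could hand out at most 8 coins per mint (7 mints run out sooner): 8 + 7 + 8 + 8 + 5 + 7 + 4 + 8 + 3 + 8 + 3 + 3 = 72 coins and still no mint has 9.
One more coin lands in a mint already at 8, so 73 draws are enough and 72 are not.

73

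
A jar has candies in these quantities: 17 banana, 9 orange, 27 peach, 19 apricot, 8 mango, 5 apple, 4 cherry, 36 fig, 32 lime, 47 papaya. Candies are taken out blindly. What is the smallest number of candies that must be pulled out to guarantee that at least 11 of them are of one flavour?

87

By the pigeonhole principle, the 10 flavours are the holes; the candies drawn are the pigeons.
To avoid 11 of any one flavour, the worst case takes at most 10 of each flavour, or every candy of a flavour that has fewer than 10.
That gives 10 + 9 + 10 + 10 + 8 + 5 + 4 + 10 + 10 + 10 = 86 candies with no flavour reaching 11.
The next candy forces some flavour to 11, so 86 + 1 = 87.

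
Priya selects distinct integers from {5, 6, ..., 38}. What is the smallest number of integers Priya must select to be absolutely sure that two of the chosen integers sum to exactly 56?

25

A set avoiding the sum 56 can contain at most one of each pair {x, 56−x}, plus the 14 elements whose complement lies outside the range or equal to its own complement.
The integers 5, …, 28 (24 of them) are such a set: any two sum to at least 5+6 = 11 and at most 27+28 = 55 < 56.
Pigeonhole: any 25th integer completes one of the 10 pairs, so 25 choices force a sum of 56.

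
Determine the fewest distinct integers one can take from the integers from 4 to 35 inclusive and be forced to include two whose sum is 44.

20

Group the elements by complementary pair {x, 44−x}: {9,35}, {10,34}, {11,33}, …, giving 13 two-element pairs; the single value 22 (it cannot pair with itself since the integers are distinct); and 5 integers whose partner 44−x falls outside [4,35].
Treating each of those 19 groups as a pigeonhole, one can pick one integer per group — 19 integers — with no two summing to 44.
The 20th integer lands in an occupied pair, forcing a sum of 44.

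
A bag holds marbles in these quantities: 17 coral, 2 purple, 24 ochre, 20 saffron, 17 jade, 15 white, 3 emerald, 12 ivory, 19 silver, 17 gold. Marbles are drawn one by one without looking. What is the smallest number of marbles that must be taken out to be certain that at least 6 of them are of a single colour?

By the pigeonhole principle, put each drawn marble into a box by colour. The largest draw with every box below 6 takes min(count, 5) from each colour; colours with fewer than 5 contribute all they have.
Σ min(cᵢ, 5) = 5 + 2 + 5 + 5 + 5 + 5 + 3 + 5 + 5 + 5 = 45.
Draw number 45 + 1 = 46 must push one box to 6.

46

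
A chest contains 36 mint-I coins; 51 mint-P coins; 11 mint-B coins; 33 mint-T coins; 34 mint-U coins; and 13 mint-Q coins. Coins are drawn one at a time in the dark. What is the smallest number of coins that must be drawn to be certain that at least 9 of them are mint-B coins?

In the worst case for collecting mint-B coins, every non-mint-B coin comes out first.
There are 36 + 51 + 33 + 34 + 13 = 167 non-mint-B coins altogether.
After those, each further coin must be mint-B, so 167 + 9 = 176 draws guarantee 9 mint-B coins.

176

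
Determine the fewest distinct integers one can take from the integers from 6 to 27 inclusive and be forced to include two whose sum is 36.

14

A set avoiding the sum 36 can contain at most one of each pair {x, 36−x}, plus the 4 elements whose complement lies outside the range or equal to its own complement.
The integers 6, …, 18 (13 of them) are such a set: any two sum to at least 6+7 = 13 and at most 17+18 = 35 < 36.
Any 14th integer completes one of the 9 pairs, so 14 choices force a sum of 36.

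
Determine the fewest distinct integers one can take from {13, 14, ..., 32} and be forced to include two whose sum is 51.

14

Group the elements by complementary pair {x, 51−x}: {19,32}, {20,31}, {21,30}, …, giving 7 two-element pairs and 6 integers whose partner 51−x falls outside [13,32].
By the pigeonhole principle, treating each of those 13 groups as a pigeonhole, one can pick one integer per group — 13 integers — with no two summing to 51.
The 14th integer lands in an occupied pair, forcing a sum of 51.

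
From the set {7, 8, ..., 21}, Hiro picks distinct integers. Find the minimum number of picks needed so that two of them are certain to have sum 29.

Group the elements by complementary pair {x, 29−x}: {8,21}, {9,20}, {10,19}, …, giving 7 two-element pairs and 1 integer whose partner 29−x falls outside [7,21].
Pigeonhole: treating each of those 8 groups as a pigeonhole, one can pick one integer per group — 8 integers — with no two summing to 29.
The 9th integer lands in an occupied pair, forcing a sum of 29.

9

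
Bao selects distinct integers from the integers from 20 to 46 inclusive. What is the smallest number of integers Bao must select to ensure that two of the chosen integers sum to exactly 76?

20

A set avoiding the sum 76 can contain at most one of each pair {x, 76−x}, plus the 11 elements whose complement lies outside the range or equal to its own complement.
The integers 20, …, 38 (19 of them) are such a set: any two sum to at least 20+21 = 41 and at most 37+38 = 75 < 76.
Pigeonhole: any 20th integer completes one of the 8 pairs, so 20 choices force a sum of 76.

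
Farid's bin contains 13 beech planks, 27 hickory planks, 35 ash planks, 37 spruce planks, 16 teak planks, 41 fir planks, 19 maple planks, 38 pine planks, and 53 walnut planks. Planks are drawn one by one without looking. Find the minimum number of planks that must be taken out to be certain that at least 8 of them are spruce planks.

In the worst case for collecting spruce planks, every non-spruce plank comes out first.
There are 13 + 27 + 35 + 16 + 41 + 19 + 38 + 53 = 242 non-spruce planks altogether.
After those, each further plank must be spruce, so 242 + 8 = 250 draws guarantee 8 spruce planks.

250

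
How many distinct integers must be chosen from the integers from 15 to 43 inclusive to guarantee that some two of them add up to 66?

20

Group the elements by complementary pair {x, 66−x}: {23,43}, {24,42}, {25,41}, …, giving 10 two-element pairs, the single value 33 (it cannot pair with itself since the integers are distinct), and 8 integers whose partner 66−x falls outside [15,43].
By the pigeonhole principle, treating each of those 19 groups as a pigeonhole, one can pick one integer per group — 19 integers — with no two summing to 66.
The 20th integer lands in an occupied pair, forcing a sum of 66.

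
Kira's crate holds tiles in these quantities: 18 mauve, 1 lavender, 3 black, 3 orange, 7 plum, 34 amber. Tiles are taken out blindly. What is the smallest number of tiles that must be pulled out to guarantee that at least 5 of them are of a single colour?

The 6 colours are the holes; the tiles drawn are the pigeons.
To avoid 5 of any one colour, the worst case takes at most 4 of each colour, or every tile of a colour that has fewer than 4.
That gives 4 + 1 + 3 + 3 + 4 + 4 = 19 tiles with no colour reaching 5.
The next tile forces some colour to 5, so 19 + 1 = 20.

20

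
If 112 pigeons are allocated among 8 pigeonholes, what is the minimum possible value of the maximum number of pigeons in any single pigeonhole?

14

By the pigeonhole principle, the 8 pigeonholes are the holes and the 112 pigeons are the pigeons.
If every pigeonhole held at most 13 pigeons, the total would be at most 8 × 13 = 104, which is less than 112.
So some pigeonhole holds at least ⌈112/8⌉ = 14 pigeons.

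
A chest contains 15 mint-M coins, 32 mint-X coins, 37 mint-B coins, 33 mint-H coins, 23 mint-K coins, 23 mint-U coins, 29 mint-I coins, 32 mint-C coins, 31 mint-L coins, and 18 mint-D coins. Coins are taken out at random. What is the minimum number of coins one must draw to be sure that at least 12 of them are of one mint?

111

Put each drawn coin into a box by mint. The largest draw with every box below 12 takes min(count, 11) from each mint.
Σ min(cᵢ, 11) = 11 + 11 + 11 + 11 + 11 + 11 + 11 + 11 + 11 + 11 = 110.
Draw number 110 + 1 = 111 must push one box to 12.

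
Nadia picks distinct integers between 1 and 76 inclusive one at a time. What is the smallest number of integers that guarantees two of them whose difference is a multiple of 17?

18

Integers whose pairwise differences are multiples of 17 are exactly those sharing a remainder mod 17. The 17 residue classes mod 17 are the pigeonholes.
With 17 integers one could put 1 in each residue class and have no class reach 2.
The 18th integer pushes some class to 2, so 17·1 + 1 = 18.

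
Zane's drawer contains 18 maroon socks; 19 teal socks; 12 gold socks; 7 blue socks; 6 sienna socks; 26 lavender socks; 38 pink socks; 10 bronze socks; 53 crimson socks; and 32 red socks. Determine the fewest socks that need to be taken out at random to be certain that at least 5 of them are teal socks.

In the worst case for collecting teal socks, every non-teal sock comes out first.
There are 18 + 12 + 7 + 6 + 26 + 38 + 10 + 53 + 32 = 202 non-teal socks altogether.
After those, each further sock must be teal, so 202 + 5 = 207 draws guarantee 5 teal socks.

207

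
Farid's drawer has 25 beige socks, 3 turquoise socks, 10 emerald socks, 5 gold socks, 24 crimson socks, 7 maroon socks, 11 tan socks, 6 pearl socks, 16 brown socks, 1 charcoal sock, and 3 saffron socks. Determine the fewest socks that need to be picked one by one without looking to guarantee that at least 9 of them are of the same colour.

The 11 colours are the holes; the socks drawn are the pigeons.
To avoid 9 of any one colour, the worst case takes at most 8 of each colour, or every sock of a colour that has fewer than 8.
That gives 8 + 3 + 8 + 5 + 8 + 7 + 8 + 6 + 8 + 1 + 3 = 65 socks with no colour reaching 9.
The next sock forces some colour to 9, so 65 + 1 = 66.

66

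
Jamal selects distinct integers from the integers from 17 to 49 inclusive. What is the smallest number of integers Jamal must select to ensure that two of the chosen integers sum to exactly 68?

Two chosen integers sum to 68 exactly when both halves of some pair {x, 68−x} with 19 ≤ x ≤ 68−x ≤ 49 are chosen — 15 such pairs.
The remaining 3 elements (those with no distinct partner in range) can never complete a 68-sum, so the worst case takes all of them and one from each pair: 3 + 15 = 18.
By pigeonhole, the 19th integer has to be the second member of some pair, so 18 + 1 = 19.

19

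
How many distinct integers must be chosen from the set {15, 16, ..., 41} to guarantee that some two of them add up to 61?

17

A set avoiding the sum 61 can contain at most one of each pair {x, 61−x}, plus the 5 elements whose complement lies outside the range.
The integers 15, …, 30 (16 of them) are such a set: any two sum to at least 15+16 = 31 and at most 29+30 = 59 < 61.
Pigeonhole: any 17th integer completes one of the 11 pairs, so 17 choices force a sum of 61.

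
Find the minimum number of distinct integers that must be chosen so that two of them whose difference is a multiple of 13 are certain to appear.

Integers whose pairwise differences are multiples of 13 are exactly those sharing a remainder mod 13. The 13 residue classes mod 13 are the pigeonholes.
With 13 integers one could put 1 in each residue class and have no class reach 2.
The 14th integer pushes some class to 2, so 13·1 + 1 = 14.

14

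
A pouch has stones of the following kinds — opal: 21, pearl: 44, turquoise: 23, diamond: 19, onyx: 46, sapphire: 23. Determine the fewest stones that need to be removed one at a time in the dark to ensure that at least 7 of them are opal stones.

162

In the worst case for collecting opal stones, every non-opal stone comes out first.
There are 44 + 23 + 19 + 46 + 23 = 155 non-opal stones altogether.
After those, each further stone must be opal, so 155 + 7 = 162 draws guarantee 7 opal stones.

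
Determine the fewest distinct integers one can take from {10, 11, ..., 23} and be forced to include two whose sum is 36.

Group the elements by complementary pair {x, 36−x}: {13,23}, {14,22}, {15,21}, …, giving 5 two-element pairs, the single value 18 (it cannot pair with itself since the integers are distinct), and 3 integers whose partner 36−x falls outside [10,23].
By pigeonhole, treating each of those 9 groups as a pigeonhole, one can pick one integer per group — 9 integers — with no two summing to 36.
The 10th integer lands in an occupied pair, forcing a sum of 36.

10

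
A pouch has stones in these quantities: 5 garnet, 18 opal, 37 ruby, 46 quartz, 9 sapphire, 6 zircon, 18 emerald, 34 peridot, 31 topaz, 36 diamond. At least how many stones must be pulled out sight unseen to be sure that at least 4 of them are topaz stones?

213

In the worst case for collecting topaz stones, every non-topaz stone comes out first.
There are 5 + 18 + 37 + 46 + 9 + 6 + 18 + 34 + 36 = 209 non-topaz stones altogether.
After those, each further stone must be topaz, so 209 + 4 = 213 draws guarantee 4 topaz stones.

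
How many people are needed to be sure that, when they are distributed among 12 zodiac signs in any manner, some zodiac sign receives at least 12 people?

With 132 people one could put exactly 11 in each of the 12 zodiac signs, and no zodiac sign would reach 12.
Pigeonhole: one more person must land in a zodiac sign that already has 11, giving it 12.
So 12 × 11 + 1 = 133 people are required.

133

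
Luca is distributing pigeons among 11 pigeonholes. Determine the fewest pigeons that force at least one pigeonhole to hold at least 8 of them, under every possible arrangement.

With 77 pigeons one could put exactly 7 in each of the 11 pigeonholes, and no pigeonhole would reach 8.
One more pigeon must land in a pigeonhole that already has 7, giving it 8.
So 11 × 7 + 1 = 78 pigeons are required.

78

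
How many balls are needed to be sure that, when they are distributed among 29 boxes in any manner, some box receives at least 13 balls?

With 348 balls one could put exactly 12 in each of the 29 boxes, and no box would reach 13.
By pigeonhole, one more ball must land in a box that already has 12, giving it 13.
So 29 × 12 + 1 = 349 balls are required.

349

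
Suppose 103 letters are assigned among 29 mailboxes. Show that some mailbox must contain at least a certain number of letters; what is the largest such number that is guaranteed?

4

Pigeonhole: the 29 mailboxes are the holes and the 103 letters are the pigeons.
If every mailbox held at most 3 letters, the total would be at most 29 × 3 = 87, which is less than 103.
So some mailbox holds at least ⌈103/29⌉ = 4 letters.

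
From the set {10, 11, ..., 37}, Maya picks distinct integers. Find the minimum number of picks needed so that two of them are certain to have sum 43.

17

Group the elements by complementary pair {x, 43−x}: {10,33}, {11,32}, {12,31}, …, giving 12 two-element pairs and 4 integers whose partner 43−x falls outside [10,37].
Treating each of those 16 groups as a pigeonhole, one can pick one integer per group — 16 integers — with no two summing to 43.
The 17th integer lands in an occupied pair, forcing a sum of 43.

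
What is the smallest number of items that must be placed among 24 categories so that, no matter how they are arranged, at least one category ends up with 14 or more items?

With 312 items one could put exactly 13 in each of the 24 categories, and no category would reach 14.
One more item must land in a category that already has 13, giving it 14.
So 24 × 13 + 1 = 313 items are required.

313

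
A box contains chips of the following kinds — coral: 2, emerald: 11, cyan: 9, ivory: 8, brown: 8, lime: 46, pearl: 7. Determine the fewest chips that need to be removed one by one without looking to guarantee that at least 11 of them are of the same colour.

55

An adversary could hand out at most 10 chips per colour (5 colours run out sooner): 2 + 10 + 9 + 8 + 8 + 10 + 7 = 54 chips and still no colour has 11.
By pigeonhole, one more chip lands in a colour already at 10, so 55 draws are enough and 54 are not.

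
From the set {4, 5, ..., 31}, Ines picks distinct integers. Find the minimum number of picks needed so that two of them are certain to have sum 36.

16

Two chosen integers sum to 36 exactly when both halves of some pair {x, 36−x} with 5 ≤ x ≤ 36−x ≤ 31 are chosen — 13 such pairs.
The remaining 2 elements (those with no distinct partner in range) can never complete a 36-sum, so the worst case takes all of them and one from each pair: 2 + 13 = 15.
By pigeonhole, the 16th integer has to be the second member of some pair, so 15 + 1 = 16.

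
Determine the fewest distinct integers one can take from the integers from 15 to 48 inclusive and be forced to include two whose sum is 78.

Two chosen integers sum to 78 exactly when both halves of some pair {x, 78−x} with 30 ≤ x ≤ 78−x ≤ 48 are chosen — 9 such pairs.
The remaining 16 elements (those with no distinct partner in range) can never complete a 78-sum, so the worst case takes all of them and one from each pair: 16 + 9 = 25.
Pigeonhole: the 26th integer has to be the second member of some pair, so 25 + 1 = 26.

26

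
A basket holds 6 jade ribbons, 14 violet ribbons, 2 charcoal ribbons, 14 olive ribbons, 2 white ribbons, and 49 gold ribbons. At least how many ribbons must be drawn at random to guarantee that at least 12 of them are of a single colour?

Pigeonhole: the 6 colours are the holes; the ribbons drawn are the pigeons.
To avoid 12 of any one colour, the worst case takes at most 11 of each colour, or every ribbon of a colour that has fewer than 11.
That gives 6 + 11 + 2 + 11 + 2 + 11 = 43 ribbons with no colour reaching 12.
The next ribbon forces some colour to 12, so 43 + 1 = 44.

44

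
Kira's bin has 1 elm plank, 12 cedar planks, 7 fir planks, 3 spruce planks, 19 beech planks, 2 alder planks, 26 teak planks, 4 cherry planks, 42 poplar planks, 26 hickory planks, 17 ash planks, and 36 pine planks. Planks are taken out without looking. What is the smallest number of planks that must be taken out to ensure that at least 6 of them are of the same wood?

By the pigeonhole principle, put each drawn plank into a box by wood. The largest draw with every box below 6 takes min(count, 5) from each wood; woods with fewer than 5 contribute all they have.
Σ min(cᵢ, 5) = 1 + 5 + 5 + 3 + 5 + 2 + 5 + 4 + 5 + 5 + 5 + 5 = 50.
Draw number 50 + 1 = 51 must push one box to 6.

51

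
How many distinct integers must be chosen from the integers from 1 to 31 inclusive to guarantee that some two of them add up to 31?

A set avoiding the sum 31 can contain at most one of each pair {x, 31−x}, plus the 1 element whose complement lies outside the range.
The integers 16, …, 31 (16 of them) are such a set: any two sum to at least 16+17 = 33 > 31.
Any 17th integer completes one of the 15 pairs, so 17 choices force a sum of 31.

17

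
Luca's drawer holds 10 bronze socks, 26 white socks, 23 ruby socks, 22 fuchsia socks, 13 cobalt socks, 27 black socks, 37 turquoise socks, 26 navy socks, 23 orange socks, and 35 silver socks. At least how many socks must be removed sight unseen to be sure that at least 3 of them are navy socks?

In the worst case for collecting navy socks, every non-navy sock comes out first.
There are 10 + 26 + 23 + 22 + 13 + 27 + 37 + 23 + 35 = 216 non-navy socks altogether.
After those, each further sock must be navy, so 216 + 3 = 219 draws guarantee 3 navy socks.

219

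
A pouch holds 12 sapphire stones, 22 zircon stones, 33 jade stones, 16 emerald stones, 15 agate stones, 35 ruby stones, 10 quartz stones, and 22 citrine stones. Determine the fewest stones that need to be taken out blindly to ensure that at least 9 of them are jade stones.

In the worst case for collecting jade stones, every non-jade stone comes out first.
There are 12 + 22 + 16 + 15 + 35 + 10 + 22 = 132 non-jade stones altogether.
After those, each further stone must be jade, so 132 + 9 = 141 draws guarantee 9 jade stones.

141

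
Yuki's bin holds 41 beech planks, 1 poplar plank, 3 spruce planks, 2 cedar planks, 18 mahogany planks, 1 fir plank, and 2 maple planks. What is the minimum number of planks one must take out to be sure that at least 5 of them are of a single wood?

Put each drawn plank into a box by wood. The largest draw with every box below 5 takes min(count, 4) from each wood; woods with fewer than 4 contribute all they have.
Σ min(cᵢ, 4) = 4 + 1 + 3 + 2 + 4 + 1 + 2 = 17.
Draw number 17 + 1 = 18 must push one box to 5.

18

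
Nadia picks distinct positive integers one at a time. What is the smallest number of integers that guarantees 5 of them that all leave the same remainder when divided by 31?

By pigeonhole, the 31 residue classes mod 31 are the pigeonholes.
With 124 integers one could put 4 in each residue class and have no class reach 5.
The 125th integer pushes some class to 5, so 31·4 + 1 = 125.

125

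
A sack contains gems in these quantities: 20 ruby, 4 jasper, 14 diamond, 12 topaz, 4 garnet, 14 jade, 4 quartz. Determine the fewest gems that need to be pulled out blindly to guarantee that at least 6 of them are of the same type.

By the pigeonhole principle, put each drawn gem into a box by type. The largest draw with every box below 6 takes min(count, 5) from each type; types with fewer than 5 contribute all they have.
Σ min(cᵢ, 5) = 5 + 4 + 5 + 5 + 4 + 5 + 4 = 32.
Draw number 32 + 1 = 33 must push one box to 6.

33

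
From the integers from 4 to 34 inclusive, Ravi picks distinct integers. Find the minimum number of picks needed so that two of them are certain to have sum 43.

A set avoiding the sum 43 can contain at most one of each pair {x, 43−x}, plus the 5 elements whose complement lies outside the range.
The integers 4, …, 21 (18 of them) are such a set: any two sum to at least 4+5 = 9 and at most 20+21 = 41 < 43.
Any 19th integer completes one of the 13 pairs, so 19 choices force a sum of 43.

19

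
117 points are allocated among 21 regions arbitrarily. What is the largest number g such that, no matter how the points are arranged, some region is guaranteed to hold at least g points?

6

By the pigeonhole principle, the 21 regions are the holes and the 117 points are the pigeons.
If every region held at most 5 points, the total would be at most 21 × 5 = 105, which is less than 117.
So some region holds at least ⌈117/21⌉ = 6 points.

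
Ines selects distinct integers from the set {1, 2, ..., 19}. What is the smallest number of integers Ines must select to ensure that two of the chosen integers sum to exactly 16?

A set avoiding the sum 16 can contain at most one of each pair {x, 16−x}, plus the 5 elements whose complement lies outside the range or equal to its own complement.
The integers 8, …, 19 (12 of them) are such a set: any two sum to at least 8+9 = 17 > 16.
Any 13th integer completes one of the 7 pairs, so 13 choices force a sum of 16.

13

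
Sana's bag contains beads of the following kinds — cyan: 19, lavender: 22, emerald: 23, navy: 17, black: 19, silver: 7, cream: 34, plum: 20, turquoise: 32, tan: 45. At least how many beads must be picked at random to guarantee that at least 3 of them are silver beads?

234

In the worst case for collecting silver beads, every non-silver bead comes out first.
There are 19 + 22 + 23 + 17 + 19 + 34 + 20 + 32 + 45 = 231 non-silver beads altogether.
After those, each further bead must be silver, so 231 + 3 = 234 draws guarantee 3 silver beads.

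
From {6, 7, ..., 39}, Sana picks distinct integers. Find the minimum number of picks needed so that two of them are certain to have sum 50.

Group the elements by complementary pair {x, 50−x}: {11,39}, {12,38}, {13,37}, …, giving 14 two-element pairs, the single value 25 (it cannot pair with itself since the integers are distinct), and 5 integers whose partner 50−x falls outside [6,39].
Treating each of those 20 groups as a pigeonhole, one can pick one integer per group — 20 integers — with no two summing to 50.
The 21st integer lands in an occupied pair, forcing a sum of 50.

21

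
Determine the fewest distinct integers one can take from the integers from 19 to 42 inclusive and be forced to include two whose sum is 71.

A set avoiding the sum 71 can contain at most one of each pair {x, 71−x}, plus the 10 elements whose complement lies outside the range.
The integers 19, …, 35 (17 of them) are such a set: any two sum to at least 19+20 = 39 and at most 34+35 = 69 < 71.
Any 18th integer completes one of the 7 pairs, so 18 choices force a sum of 71.

18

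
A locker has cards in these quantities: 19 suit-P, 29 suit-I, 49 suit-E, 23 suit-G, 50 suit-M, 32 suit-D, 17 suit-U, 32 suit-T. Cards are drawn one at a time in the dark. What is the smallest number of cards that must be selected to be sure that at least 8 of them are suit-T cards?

227

In the worst case for collecting suit-T cards, every non-suit-T card comes out first.
There are 19 + 29 + 49 + 23 + 50 + 32 + 17 = 219 non-suit-T cards altogether.
After those, each further card must be suit-T, so 219 + 8 = 227 draws guarantee 8 suit-T cards.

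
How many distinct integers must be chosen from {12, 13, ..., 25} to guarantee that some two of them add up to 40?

A set avoiding the sum 40 can contain at most one of each pair {x, 40−x}, plus the 4 elements whose complement lies outside the range or equal to its own complement.
The integers 12, …, 20 (9 of them) are such a set: any two sum to at least 12+13 = 25 and at most 19+20 = 39 < 40.
Any 10th integer completes one of the 5 pairs, so 10 choices force a sum of 40.

10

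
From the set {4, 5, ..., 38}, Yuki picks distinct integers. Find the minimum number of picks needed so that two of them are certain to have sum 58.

A set avoiding the sum 58 can contain at most one of each pair {x, 58−x}, plus the 17 elements whose complement lies outside the range or equal to its own complement.
The integers 4, …, 29 (26 of them) are such a set: any two sum to at least 4+5 = 9 and at most 28+29 = 57 < 58.
Pigeonhole: any 27th integer completes one of the 9 pairs, so 27 choices force a sum of 58.

27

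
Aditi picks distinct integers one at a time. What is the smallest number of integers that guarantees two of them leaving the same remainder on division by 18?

By the pigeonhole principle, the 18 residue classes mod 18 are the pigeonholes.
With 18 integers one could put 1 in each residue class and have no class reach 2.
The 19th integer pushes some class to 2, so 18·1 + 1 = 19.

19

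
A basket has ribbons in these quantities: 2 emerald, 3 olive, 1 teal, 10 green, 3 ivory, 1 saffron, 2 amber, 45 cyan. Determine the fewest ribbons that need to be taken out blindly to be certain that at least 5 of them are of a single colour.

21

An adversary could hand out at most 4 ribbons per colour (6 colours run out sooner): 2 + 3 + 1 + 4 + 3 + 1 + 2 + 4 = 20 ribbons and still no colour has 5.
Pigeonhole: one more ribbon lands in a colour already at 4, so 21 draws are enough and 20 are not.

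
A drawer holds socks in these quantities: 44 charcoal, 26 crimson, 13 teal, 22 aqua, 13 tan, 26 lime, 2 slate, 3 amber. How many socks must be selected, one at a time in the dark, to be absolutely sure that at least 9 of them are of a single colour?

54

An adversary could hand out at most 8 socks per colour (slate, amber run out sooner): 8 + 8 + 8 + 8 + 8 + 8 + 2 + 3 = 53 socks and still no colour has 9.
One more sock lands in a colour already at 8, so 54 draws are enough and 53 are not.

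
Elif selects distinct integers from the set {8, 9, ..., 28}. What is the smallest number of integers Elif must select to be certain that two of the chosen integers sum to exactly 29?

15

Group the elements by complementary pair {x, 29−x}: {8,21}, {9,20}, {10,19}, …, giving 7 two-element pairs and 7 integers whose partner 29−x falls outside [8,28].
Treating each of those 14 groups as a pigeonhole, one can pick one integer per group — 14 integers — with no two summing to 29.
The 15th integer lands in an occupied pair, forcing a sum of 29.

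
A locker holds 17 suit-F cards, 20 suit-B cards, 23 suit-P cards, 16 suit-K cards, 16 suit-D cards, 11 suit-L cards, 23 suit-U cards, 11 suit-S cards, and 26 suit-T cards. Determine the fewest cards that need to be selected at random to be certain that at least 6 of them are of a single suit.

Put each drawn card into a box by suit. The largest draw with every box below 6 takes min(count, 5) from each suit.
Σ min(cᵢ, 5) = 5 + 5 + 5 + 5 + 5 + 5 + 5 + 5 + 5 = 45.
Draw number 45 + 1 = 46 must push one box to 6.

46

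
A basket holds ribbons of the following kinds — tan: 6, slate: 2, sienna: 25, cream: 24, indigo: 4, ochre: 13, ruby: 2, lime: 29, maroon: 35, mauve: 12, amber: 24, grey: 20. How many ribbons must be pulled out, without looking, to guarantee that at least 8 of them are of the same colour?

An adversary could hand out at most 7 ribbons per colour (4 colours run out sooner): 6 + 2 + 7 + 7 + 4 + 7 + 2 + 7 + 7 + 7 + 7 + 7 = 70 ribbons and still no colour has 8.
One more ribbon lands in a colour already at 7, so 71 draws are enough and 70 are not.

71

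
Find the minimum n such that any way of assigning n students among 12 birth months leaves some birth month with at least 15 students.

169

With 168 students one could put exactly 14 in each of the 12 birth months, and no birth month would reach 15.
By the pigeonhole principle, one more student must land in a birth month that already has 14, giving it 15.
So 12 × 14 + 1 = 169 students are required.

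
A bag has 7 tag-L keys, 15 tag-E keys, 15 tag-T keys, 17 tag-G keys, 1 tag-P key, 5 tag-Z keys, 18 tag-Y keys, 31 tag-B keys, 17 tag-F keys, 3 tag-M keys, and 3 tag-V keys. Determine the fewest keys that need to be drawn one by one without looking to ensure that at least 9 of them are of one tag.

By the pigeonhole principle, the 11 tags are the holes; the keys drawn are the pigeons.
To avoid 9 of any one tag, the worst case takes at most 8 of each tag, or every key of a tag that has fewer than 8.
That gives 7 + 8 + 8 + 8 + 1 + 5 + 8 + 8 + 8 + 3 + 3 = 67 keys with no tag reaching 9.
The next key forces some tag to 9, so 67 + 1 = 68.

68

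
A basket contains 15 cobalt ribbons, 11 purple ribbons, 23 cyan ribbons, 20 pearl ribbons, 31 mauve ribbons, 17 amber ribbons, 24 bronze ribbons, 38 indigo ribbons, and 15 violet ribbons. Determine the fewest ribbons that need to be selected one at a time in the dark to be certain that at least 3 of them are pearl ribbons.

177

In the worst case for collecting pearl ribbons, every non-pearl ribbon comes out first.
There are 15 + 11 + 23 + 31 + 17 + 24 + 38 + 15 = 174 non-pearl ribbons altogether.
After those, each further ribbon must be pearl, so 174 + 3 = 177 draws guarantee 3 pearl ribbons.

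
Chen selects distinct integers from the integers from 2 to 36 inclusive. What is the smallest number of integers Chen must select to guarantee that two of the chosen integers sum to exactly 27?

24

Group the elements by complementary pair {x, 27−x}: {2,25}, {3,24}, {4,23}, …, giving 12 two-element pairs and 11 integers whose partner 27−x falls outside [2,36].
By the pigeonhole principle, treating each of those 23 groups as a pigeonhole, one can pick one integer per group — 23 integers — with no two summing to 27.
The 24th integer lands in an occupied pair, forcing a sum of 27.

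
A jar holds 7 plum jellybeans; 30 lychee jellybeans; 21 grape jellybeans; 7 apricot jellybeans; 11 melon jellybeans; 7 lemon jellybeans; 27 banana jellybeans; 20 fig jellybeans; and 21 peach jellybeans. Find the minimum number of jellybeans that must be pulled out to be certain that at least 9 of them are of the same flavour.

70

An adversary could hand out at most 8 jellybeans per flavour (plum, apricot, lemon run out sooner): 7 + 8 + 8 + 7 + 8 + 7 + 8 + 8 + 8 = 69 jellybeans and still no flavour has 9.
Pigeonhole: one more jellybean lands in a flavour already at 8, so 70 draws are enough and 69 are not.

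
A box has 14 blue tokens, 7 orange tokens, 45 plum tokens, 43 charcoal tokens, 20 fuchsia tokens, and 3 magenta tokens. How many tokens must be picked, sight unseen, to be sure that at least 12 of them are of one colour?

55

By the pigeonhole principle, put each drawn token into a box by colour. The largest draw with every box below 12 takes min(count, 11) from each colour; colours with fewer than 11 contribute all they have.
Σ min(cᵢ, 11) = 11 + 7 + 11 + 11 + 11 + 3 = 54.
Draw number 54 + 1 = 55 must push one box to 12.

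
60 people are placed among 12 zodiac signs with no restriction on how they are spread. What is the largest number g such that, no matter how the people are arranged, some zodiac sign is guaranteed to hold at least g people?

5

The 12 zodiac signs are the holes and the 60 people are the pigeons.
If every zodiac sign held at most 4 people, the total would be at most 12 × 4 = 48, which is less than 60.
So some zodiac sign holds at least ⌈60/12⌉ = 5 people.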